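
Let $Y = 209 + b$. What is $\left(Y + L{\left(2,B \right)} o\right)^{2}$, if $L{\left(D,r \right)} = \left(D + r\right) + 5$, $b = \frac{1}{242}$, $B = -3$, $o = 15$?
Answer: $\frac{4237879801}{58564} \approx 72363.0$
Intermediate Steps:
$b = \frac{1}{242} \approx 0.0041322$
$L{\left(D,r \right)} = 5 + D + r$
$Y = \frac{50579}{242}$ ($Y = 209 + \frac{1}{242} = \frac{50579}{242} \approx 209.0$)
$\left(Y + L{\left(2,B \right)} o\right)^{2} = \left(\frac{50579}{242} + \left(5 + 2 - 3\right) 15\right)^{2} = \left(\frac{50579}{242} + 4 \cdot 15\right)^{2} = \left(\frac{50579}{242} + 60\right)^{2} = \left(\frac{65099}{242}\right)^{2} = \frac{4237879801}{58564}$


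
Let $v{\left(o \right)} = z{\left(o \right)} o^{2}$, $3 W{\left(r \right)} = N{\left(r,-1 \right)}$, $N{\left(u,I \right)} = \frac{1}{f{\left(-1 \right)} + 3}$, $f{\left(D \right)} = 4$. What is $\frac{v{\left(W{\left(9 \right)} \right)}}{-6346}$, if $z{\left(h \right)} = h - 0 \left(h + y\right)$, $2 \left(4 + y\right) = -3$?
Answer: $- \frac{1}{58770306} \approx -1.7015 \cdot 10^{-8}$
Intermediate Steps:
$y = - \frac{11}{2}$ ($y = -4 + \frac{1}{2} \left(-3\right) = -4 - \frac{3}{2} = - \frac{11}{2} \approx -5.5$)
$N{\left(u,I \right)} = \frac{1}{7}$ ($N{\left(u,I \right)} = \frac{1}{4 + 3} = \frac{1}{7}$)
$W{\left(r \right)} = \frac{1}{21}$ ($W{\left(r \right)} = \frac{1}{3} \cdot \frac{1}{7} = \frac{1}{21}$)
$z{\left(h \right)} = h$ ($z{\left(h \right)} = h - 0 \left(h - \frac{11}{2}\right) = h - 0 \left(- \frac{11}{2} + h\right) = h - 0 = h + 0 = h$)
$v{\left(o \right)} = o^{3}$ ($v{\left(o \right)} = o o^{2} = o^{3}$)
$\frac{v{\left(W{\left(9 \right)} \right)}}{-6346} = \frac{1}{9261 \left(-6346\right)} = \frac{1}{9261} \left(- \frac{1}{6346}\right) = - \frac{1}{58770306}$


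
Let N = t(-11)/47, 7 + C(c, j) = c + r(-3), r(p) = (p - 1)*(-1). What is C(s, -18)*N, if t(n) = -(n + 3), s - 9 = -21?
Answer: -120/47 ≈ -2.5532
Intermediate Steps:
s = -12 (s = 9 - 21 = -12)
r(p) = 1 - p (r(p) = (-1 + p)*(-1) = 1 - p)
t(n) = -3 - n (t(n) = -(3 + n) = -3 - n)
C(c, j) = -3 + c (C(c, j) = -7 + (c + (1 - 1*(-3))) = -7 + (c + (1 + 3)) = -7 + (c + 4) = -7 + (4 + c) = -3 + c)
N = 8/47 (N = (-3 - 1*(-11))/47 = (-3 + 11)*(1/47) = 8*(1/47) = 8/47 ≈ 0.17021)
C(s, -18)*N = (-3 - 12)*(8/47) = -15*8/47 = -120/47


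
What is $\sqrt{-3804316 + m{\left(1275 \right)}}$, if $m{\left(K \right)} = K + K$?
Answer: $i \sqrt{3801766} \approx 1949.8 i$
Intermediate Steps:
$m{\left(K \right)} = 2 K$
$\sqrt{-3804316 + m{\left(1275 \right)}} = \sqrt{-3804316 + 2 \cdot 1275} = \sqrt{-3804316 + 2550} = \sqrt{-3801766} = i \sqrt{3801766}$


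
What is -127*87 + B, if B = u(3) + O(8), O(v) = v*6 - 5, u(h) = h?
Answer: -11003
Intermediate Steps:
O(v) = -5 + 6*v (O(v) = 6*v - 5 = -5 + 6*v)
B = 46 (B = 3 + (-5 + 6*8) = 3 + (-5 + 48) = 3 + 43 = 46)
-127*87 + B = -127*87 + 46 = -11049 + 46 = -11003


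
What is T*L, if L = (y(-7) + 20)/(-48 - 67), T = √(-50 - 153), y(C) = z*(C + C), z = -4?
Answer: -76*I*√203/115 ≈ -9.4159*I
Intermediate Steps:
y(C) = -8*C (y(C) = -4*(C + C) = -8*C)
T = I*√203 (T = √(-203) = I*√203 ≈ 14.248*I)
L = -76/115 (L = (-8*(-7) + 20)/(-48 - 67) = (56 + 20)/(-115) = 76*(-1/115) = -76/115 ≈ -0.66087)
T*L = (I*√203)*(-76/115) = -76*I*√203/115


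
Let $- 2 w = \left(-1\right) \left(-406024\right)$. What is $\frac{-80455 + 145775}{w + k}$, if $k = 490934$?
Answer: $\frac{32660}{143961} \approx 0.22687$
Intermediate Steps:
$w = -203012$ ($w = - \frac{\left(-1\right) \left(-406024\right)}{2} = \left(- \frac{1}{2}\right) 406024 = -203012$)
$\frac{-80455 + 145775}{w + k} = \frac{-80455 + 145775}{-203012 + 490934} = \frac{65320}{287922} = 65320 \cdot \frac{1}{287922} = \frac{32660}{143961}$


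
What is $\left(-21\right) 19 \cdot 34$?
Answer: $-13566$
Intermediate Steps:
$\left(-21\right) 19 \cdot 34 = \left(-399\right) 34 = -13566$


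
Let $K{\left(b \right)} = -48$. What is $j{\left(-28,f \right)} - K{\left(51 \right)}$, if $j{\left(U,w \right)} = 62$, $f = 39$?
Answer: $110$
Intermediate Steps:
$j{\left(-28,f \right)} - K{\left(51 \right)} = 62 - -48 = 62 + 48 = 110$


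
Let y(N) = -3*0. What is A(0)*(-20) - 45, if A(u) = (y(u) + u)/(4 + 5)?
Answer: -45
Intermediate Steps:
y(N) = 0
A(u) = u/9 (A(u) = (0 + u)/(4 + 5) = u/9)
A(0)*(-20) - 45 = ((⅑)*0)*(-20) - 45 = 0*(-20) - 45 = 0 - 45 = -45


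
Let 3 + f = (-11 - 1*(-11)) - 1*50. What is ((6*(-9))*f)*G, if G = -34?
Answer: -97308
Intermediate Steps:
f = -53 (f = -3 + ((-11 - 1*(-11)) - 1*50) = -3 + ((-11 + 11) - 50) = -3 + (0 - 50) = -3 - 50 = -53)
((6*(-9))*f)*G = ((6*(-9))*(-53))*(-34) = -54*(-53)*(-34) = 2862*(-34) = -97308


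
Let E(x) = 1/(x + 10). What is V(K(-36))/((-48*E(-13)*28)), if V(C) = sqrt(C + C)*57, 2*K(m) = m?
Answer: 171*I/224 ≈ 0.76339*I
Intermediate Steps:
K(m) = m/2
E(x) = 1/(10 + x)
V(C) = 57*sqrt(2)*sqrt(C) (V(C) = sqrt(2*C)*57 = (sqrt(2)*sqrt(C))*57 = 57*sqrt(2)*sqrt(C))
V(K(-36))/((-48*E(-13)*28)) = (57*sqrt(2)*sqrt((1/2)*(-36)))/((-48/(10 - 13)*28)) = (57*sqrt(2)*sqrt(-18))/((-48/(-3)*28)) = (57*sqrt(2)*(3*I*sqrt(2)))/((-48*(-1/3)*28)) = (342*I)/((16*28)) = (342*I)/448 = (342*I)*(1/448) = 171*I/224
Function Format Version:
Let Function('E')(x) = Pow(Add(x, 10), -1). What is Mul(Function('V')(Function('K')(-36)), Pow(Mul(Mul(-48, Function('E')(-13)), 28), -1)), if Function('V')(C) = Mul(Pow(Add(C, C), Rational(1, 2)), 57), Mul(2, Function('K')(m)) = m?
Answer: Mul(Rational(171, 224), I) ≈ Mul(0.76339, I)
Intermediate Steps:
Function('K')(m) = Mul(Rational(1, 2), m)
Function('E')(x) = Pow(Add(10, x), -1)
Function('V')(C) = Mul(57, Pow(2, Rational(1, 2)), Pow(C, Rational(1, 2))) (Function('V')(C) = Mul(Pow(Mul(2, C), Rational(1, 2)), 57) = Mul(Mul(Pow(2, Rational(1, 2)), Pow(C, Rational(1, 2))), 57) = Mul(57, Pow(2, Rational(1, 2)), Pow(C, Rational(1, 2))))
Mul(Function('V')(Function('K')(-36)), Pow(Mul(Mul(-48, Function('E')(-13)), 28), -1)) = Mul(Mul(57, Pow(2, Rational(1, 2)), Pow(Mul(Rational(1, 2), -36), Rational(1, 2))), Pow(Mul(Mul(-48, Pow(Add(10, -13), -1)), 28), -1)) = Mul(Mul(57, Pow(2, Rational(1, 2)), Pow(-18, Rational(1, 2))), Pow(Mul(Mul(-48, Pow(-3, -1)), 28), -1)) = Mul(Mul(57, Pow(2, Rational(1, 2)), Mul(3, I, Pow(2, Rational(1, 2)))), Pow(Mul(Mul(-48, Rational(-1, 3)), 28), -1)) = Mul(Mul(342, I), Pow(Mul(16, 28), -1)) = Mul(Mul(342, I), Pow(448, -1)) = Mul(Mul(342, I), Rational(1, 448)) = Mul(Rational(171, 224), I)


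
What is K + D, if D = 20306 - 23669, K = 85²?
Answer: 3862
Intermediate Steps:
K = 7225
D = -3363
K + D = 7225 - 3363 = 3862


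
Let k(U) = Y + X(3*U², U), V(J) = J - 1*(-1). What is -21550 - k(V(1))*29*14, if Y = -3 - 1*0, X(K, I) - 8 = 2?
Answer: -24392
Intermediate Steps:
X(K, I) = 10 (X(K, I) = 8 + 2 = 10)
V(J) = 1 + J (V(J) = J + 1 = 1 + J)
Y = -3 (Y = -3 + 0 = -3)
k(U) = 7 (k(U) = -3 + 10 = 7)
-21550 - k(V(1))*29*14 = -21550 - 7*29*14 = -21550 - 203*14 = -21550 - 1*2842 = -21550 - 2842 = -24392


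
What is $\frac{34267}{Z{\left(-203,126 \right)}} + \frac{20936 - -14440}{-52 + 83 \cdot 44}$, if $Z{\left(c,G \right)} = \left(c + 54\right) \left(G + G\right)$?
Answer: $\frac{8367617}{938700} \approx 8.914$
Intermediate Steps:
$Z{\left(c,G \right)} = 2 G \left(54 + c\right)$ ($Z{\left(c,G \right)} = \left(54 + c\right) 2 G = 2 G \left(54 + c\right)$)
$\frac{34267}{Z{\left(-203,126 \right)}} + \frac{20936 - -14440}{-52 + 83 \cdot 44} = \frac{34267}{2 \cdot 126 \left(54 - 203\right)} + \frac{20936 - -14440}{-52 + 83 \cdot 44} = \frac{34267}{2 \cdot 126 \left(-149\right)} + \frac{20936 + 14440}{-52 + 3652} = \frac{34267}{-37548} + \frac{35376}{3600} = 34267 \left(- \frac{1}{37548}\right) + 35376 \cdot \frac{1}{3600} = - \frac{34267}{37548} + \frac{737}{75} = \frac{8367617}{938700}$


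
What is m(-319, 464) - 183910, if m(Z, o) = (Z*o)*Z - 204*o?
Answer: 46938538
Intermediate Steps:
m(Z, o) = -204*o + o*Z² (m(Z, o) = o*Z² - 204*o = -204*o + o*Z²)
m(-319, 464) - 183910 = 464*(-204 + (-319)²) - 183910 = 464*(-204 + 101761) - 183910 = 464*101557 - 183910 = 47122448 - 183910 = 46938538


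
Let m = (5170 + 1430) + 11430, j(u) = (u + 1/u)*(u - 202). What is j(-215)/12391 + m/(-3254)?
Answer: 7345899759/4334433755 ≈ 1.6948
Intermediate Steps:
j(u) = (-202 + u)*(u + 1/u) (j(u) = (u + 1/u)*(-202 + u) = (-202 + u)*(u + 1/u))
m = 18030 (m = 6600 + 11430 = 18030)
j(-215)/12391 + m/(-3254) = (1 + (-215)**2 - 202*(-215) - 202/(-215))/12391 + 18030/(-3254) = (1 + 46225 + 43430 - 202*(-1/215))*(1/12391) + 18030*(-1/3254) = (1 + 46225 + 43430 + 202/215)*(1/12391) - 9015/1627 = (19276242/215)*(1/12391) - 9015/1627 = 19276242/2664065 - 9015/1627 = 7345899759/4334433755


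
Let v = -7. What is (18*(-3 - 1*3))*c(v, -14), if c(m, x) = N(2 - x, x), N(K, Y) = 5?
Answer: -540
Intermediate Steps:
c(m, x) = 5
(18*(-3 - 1*3))*c(v, -14) = (18*(-3 - 1*3))*5 = (18*(-3 - 3))*5 = (18*(-6))*5 = -108*5 = -540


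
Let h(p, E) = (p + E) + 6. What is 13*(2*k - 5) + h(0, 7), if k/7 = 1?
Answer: 130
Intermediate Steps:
k = 7 (k = 7*1 = 7)
h(p, E) = 6 + E + p (h(p, E) = (E + p) + 6 = 6 + E + p)
13*(2*k - 5) + h(0, 7) = 13*(2*7 - 5) + (6 + 7 + 0) = 13*(14 - 5) + 13 = 13*9 + 13 = 117 + 13 = 130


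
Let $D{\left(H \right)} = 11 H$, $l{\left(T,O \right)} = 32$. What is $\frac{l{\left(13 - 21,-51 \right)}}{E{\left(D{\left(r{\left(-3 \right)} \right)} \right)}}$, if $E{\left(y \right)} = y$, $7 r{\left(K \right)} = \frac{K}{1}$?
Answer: $- \frac{224}{33} \approx -6.7879$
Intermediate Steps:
$r{\left(K \right)} = \frac{K}{7}$ ($r{\left(K \right)} = \frac{K 1^{-1}}{7} = \frac{K 1}{7} = \frac{K}{7}$)
$\frac{l{\left(13 - 21,-51 \right)}}{E{\left(D{\left(r{\left(-3 \right)} \right)} \right)}} = \frac{32}{11 \cdot \frac{1}{7} \left(-3\right)} = \frac{32}{11 \left(- \frac{3}{7}\right)} = \frac{32}{- \frac{33}{7}} = 32 \left(- \frac{7}{33}\right) = - \frac{224}{33}$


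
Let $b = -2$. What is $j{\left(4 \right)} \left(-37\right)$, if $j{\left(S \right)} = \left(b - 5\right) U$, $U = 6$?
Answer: $1554$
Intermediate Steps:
$j{\left(S \right)} = -42$ ($j{\left(S \right)} = \left(-2 - 5\right) 6 = \left(-7\right) 6 = -42$)
$j{\left(4 \right)} \left(-37\right) = \left(-42\right) \left(-37\right) = 1554$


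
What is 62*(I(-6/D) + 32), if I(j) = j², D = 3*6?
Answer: 17918/9 ≈ 1990.9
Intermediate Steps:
D = 18
62*(I(-6/D) + 32) = 62*((-6/18)² + 32) = 62*((-6*1/18)² + 32) = 62*((-⅓)² + 32) = 62*(⅑ + 32) = 62*(289/9) = 17918/9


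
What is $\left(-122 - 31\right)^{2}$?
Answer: $23409$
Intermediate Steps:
$\left(-122 - 31\right)^{2} = \left(-153\right)^{2} = 23409$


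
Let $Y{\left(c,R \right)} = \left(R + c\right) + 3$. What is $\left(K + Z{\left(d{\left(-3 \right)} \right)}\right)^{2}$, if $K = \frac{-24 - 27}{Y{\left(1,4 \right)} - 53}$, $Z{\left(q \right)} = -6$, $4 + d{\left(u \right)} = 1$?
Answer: $\frac{5329}{225} \approx 23.684$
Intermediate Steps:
$Y{\left(c,R \right)} = 3 + R + c$
$d{\left(u \right)} = -3$ ($d{\left(u \right)} = -4 + 1 = -3$)
$K = \frac{17}{15}$ ($K = \frac{-24 - 27}{\left(3 + 4 + 1\right) - 53} = - \frac{51}{8 - 53} = - \frac{51}{-45} = \left(-51\right) \left(- \frac{1}{45}\right) = \frac{17}{15} \approx 1.1333$)
$\left(K + Z{\left(d{\left(-3 \right)} \right)}\right)^{2} = \left(\frac{17}{15} - 6\right)^{2} = \left(- \frac{73}{15}\right)^{2} = \frac{5329}{225}$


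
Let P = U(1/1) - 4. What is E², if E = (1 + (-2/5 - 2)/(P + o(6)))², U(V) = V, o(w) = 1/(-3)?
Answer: 3418801/390625 ≈ 8.7521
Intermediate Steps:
o(w) = -⅓
P = -3 (P = 1/1 - 4 = 1 - 4 = -3)
E = 1849/625 (E = (1 + (-2/5 - 2)/(-3 - ⅓))² = (1 + (-2*⅕ - 2)/(-10/3))² = (1 + (-⅖ - 2)*(-3/10))² = (1 - 12/5*(-3/10))² = (1 + 18/25)² = (43/25)² = 1849/625 ≈ 2.9584)
E² = (1849/625)² = 3418801/390625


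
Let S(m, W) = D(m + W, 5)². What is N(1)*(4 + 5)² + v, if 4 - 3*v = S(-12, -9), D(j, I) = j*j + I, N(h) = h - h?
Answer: -66304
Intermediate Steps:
N(h) = 0
D(j, I) = I + j² (D(j, I) = j² + I = I + j²)
S(m, W) = (5 + (W + m)²)² (S(m, W) = (5 + (m + W)²)² = (5 + (W + m)²)²)
v = -66304 (v = 4/3 - (5 + (-9 - 12)²)²/3 = 4/3 - (5 + (-21)²)²/3 = 4/3 - (5 + 441)²/3 = 4/3 - ⅓*446² = 4/3 - ⅓*198916 = 4/3 - 198916/3 = -66304)
N(1)*(4 + 5)² + v = 0*(4 + 5)² - 66304 = 0*9² - 66304 = 0*81 - 66304 = 0 - 66304 = -66304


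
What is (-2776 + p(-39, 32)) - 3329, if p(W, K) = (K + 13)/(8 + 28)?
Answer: -24415/4 ≈ -6103.8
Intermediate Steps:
p(W, K) = 13/36 + K/36 (p(W, K) = (13 + K)/36 = (13 + K)*(1/36) = 13/36 + K/36)
(-2776 + p(-39, 32)) - 3329 = (-2776 + (13/36 + (1/36)*32)) - 3329 = (-2776 + (13/36 + 8/9)) - 3329 = (-2776 + 5/4) - 3329 = -11099/4 - 3329 = -24415/4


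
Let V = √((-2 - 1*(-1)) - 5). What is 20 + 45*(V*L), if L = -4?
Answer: 20 - 180*I*√6 ≈ 20.0 - 440.91*I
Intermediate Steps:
V = I*√6 (V = √((-2 + 1) - 5) = √(-1 - 5) = √(-6) = I*√6 ≈ 2.4495*I)
20 + 45*(V*L) = 20 + 45*((I*√6)*(-4)) = 20 + 45*(-4*I*√6) = 20 - 180*I*√6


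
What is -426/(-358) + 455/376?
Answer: 161533/67304 ≈ 2.4001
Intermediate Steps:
-426/(-358) + 455/376 = -426*(-1/358) + 455*(1/376) = 213/179 + 455/376 = 161533/67304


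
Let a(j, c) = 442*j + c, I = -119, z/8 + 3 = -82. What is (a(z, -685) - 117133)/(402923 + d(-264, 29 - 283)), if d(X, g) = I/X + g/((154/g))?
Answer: -773162544/745376729 ≈ -1.0373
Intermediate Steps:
z = -680 (z = -24 + 8*(-82) = -24 - 656 = -680)
a(j, c) = c + 442*j
d(X, g) = -119/X + g**2/154 (d(X, g) = -119/X + g/((154/g)) = -119/X + g*(g/154) = -119/X + g**2/154)
(a(z, -685) - 117133)/(402923 + d(-264, 29 - 283)) = ((-685 + 442*(-680)) - 117133)/(402923 + (-119/(-264) + (29 - 283)**2/154)) = ((-685 - 300560) - 117133)/(402923 + (-119*(-1/264) + (1/154)*(-254)**2)) = (-301245 - 117133)/(402923 + (119/264 + (1/154)*64516)) = -418378/(402923 + (119/264 + 32258/77)) = -418378/(402923 + 775025/1848) = -418378/745376729/1848 = -418378*1848/745376729 = -773162544/745376729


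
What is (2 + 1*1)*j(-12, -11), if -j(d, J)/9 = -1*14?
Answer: 378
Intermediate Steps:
j(d, J) = 126 (j(d, J) = -(-9)*14 = -9*(-14) = 126)
(2 + 1*1)*j(-12, -11) = (2 + 1*1)*126 = (2 + 1)*126 = 3*126 = 378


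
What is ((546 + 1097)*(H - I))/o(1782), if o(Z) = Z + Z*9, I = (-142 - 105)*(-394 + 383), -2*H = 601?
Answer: -1983101/7128 ≈ -278.21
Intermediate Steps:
H = -601/2 (H = -½*601 = -601/2 ≈ -300.50)
I = 2717 (I = -247*(-11) = 2717)
o(Z) = 10*Z (o(Z) = Z + 9*Z = 10*Z)
((546 + 1097)*(H - I))/o(1782) = ((546 + 1097)*(-601/2 - 1*2717))/((10*1782)) = (1643*(-601/2 - 2717))/17820 = (1643*(-6035/2))*(1/17820) = -9915505/2*1/17820 = -1983101/7128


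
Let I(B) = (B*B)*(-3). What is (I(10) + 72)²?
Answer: 51984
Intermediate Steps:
I(B) = -3*B² (I(B) = B²*(-3) = -3*B²)
(I(10) + 72)² = (-3*10² + 72)² = (-3*100 + 72)² = (-300 + 72)² = (-228)² = 51984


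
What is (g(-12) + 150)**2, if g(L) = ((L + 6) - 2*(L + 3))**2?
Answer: 86436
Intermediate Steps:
g(L) = L**2 (g(L) = ((6 + L) - 2*(3 + L))**2 = ((6 + L) + (-6 - 2*L))**2 = (-L)**2 = L**2)
(g(-12) + 150)**2 = ((-12)**2 + 150)**2 = (144 + 150)**2 = 294**2 = 86436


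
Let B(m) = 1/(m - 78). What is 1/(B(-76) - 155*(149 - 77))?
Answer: -154/1718641 ≈ -8.9606e-5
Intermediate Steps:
B(m) = 1/(-78 + m)
1/(B(-76) - 155*(149 - 77)) = 1/(1/(-78 - 76) - 155*(149 - 77)) = 1/(1/(-154) - 155*72) = 1/(-1/154 - 11160) = 1/(-1718641/154) = -154/1718641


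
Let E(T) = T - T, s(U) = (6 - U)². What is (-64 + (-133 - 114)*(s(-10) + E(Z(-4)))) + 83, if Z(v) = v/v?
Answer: -63213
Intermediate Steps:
Z(v) = 1
E(T) = 0
(-64 + (-133 - 114)*(s(-10) + E(Z(-4)))) + 83 = (-64 + (-133 - 114)*((-6 - 10)² + 0)) + 83 = (-64 - 247*((-16)² + 0)) + 83 = (-64 - 247*(256 + 0)) + 83 = (-64 - 247*256) + 83 = (-64 - 63232) + 83 = -63296 + 83 = -63213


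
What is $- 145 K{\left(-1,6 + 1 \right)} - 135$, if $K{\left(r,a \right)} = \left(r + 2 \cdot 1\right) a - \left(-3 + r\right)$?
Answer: $-1730$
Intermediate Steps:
$K{\left(r,a \right)} = 3 - r + a \left(2 + r\right)$ ($K{\left(r,a \right)} = \left(r + 2\right) a - \left(-3 + r\right) = \left(2 + r\right) a - \left(-3 + r\right) = a \left(2 + r\right) - \left(-3 + r\right) = 3 - r + a \left(2 + r\right)$)
$- 145 K{\left(-1,6 + 1 \right)} - 135 = - 145 \left(3 - -1 + 2 \left(6 + 1\right) + \left(6 + 1\right) \left(-1\right)\right) - 135 = - 145 \left(3 + 1 + 2 \cdot 7 + 7 \left(-1\right)\right) - 135 = - 145 \left(3 + 1 + 14 - 7\right) - 135 = \left(-145\right) 11 - 135 = -1595 - 135 = -1730$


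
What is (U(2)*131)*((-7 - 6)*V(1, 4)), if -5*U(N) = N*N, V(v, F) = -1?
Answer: -6812/5 ≈ -1362.4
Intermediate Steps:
U(N) = -N²/5 (U(N) = -N*N/5 = -N²/5)
(U(2)*131)*((-7 - 6)*V(1, 4)) = (-⅕*2²*131)*((-7 - 6)*(-1)) = (-⅕*4*131)*(-13*(-1)) = -⅘*131*13 = -524/5*13 = -6812/5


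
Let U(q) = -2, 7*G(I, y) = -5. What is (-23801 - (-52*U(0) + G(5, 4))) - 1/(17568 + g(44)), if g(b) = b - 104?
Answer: -2929613647/122556 ≈ -23904.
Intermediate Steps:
G(I, y) = -5/7 (G(I, y) = (⅐)*(-5) = -5/7)
g(b) = -104 + b
(-23801 - (-52*U(0) + G(5, 4))) - 1/(17568 + g(44)) = (-23801 - (-52*(-2) - 5/7)) - 1/(17568 + (-104 + 44)) = (-23801 - (104 - 5/7)) - 1/(17568 - 60) = (-23801 - 1*723/7) - 1/17508 = (-23801 - 723/7) - 1*1/17508 = -167330/7 - 1/17508 = -2929613647/122556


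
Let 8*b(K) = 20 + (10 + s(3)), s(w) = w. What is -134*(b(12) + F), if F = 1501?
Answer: -806747/4 ≈ -2.0169e+5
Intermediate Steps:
b(K) = 33/8 (b(K) = (20 + (10 + 3))/8 = (20 + 13)/8 = (⅛)*33 = 33/8)
-134*(b(12) + F) = -134*(33/8 + 1501) = -134*12041/8 = -806747/4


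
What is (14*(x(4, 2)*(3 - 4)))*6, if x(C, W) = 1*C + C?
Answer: -672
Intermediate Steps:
x(C, W) = 2*C (x(C, W) = C + C = 2*C)
(14*(x(4, 2)*(3 - 4)))*6 = (14*((2*4)*(3 - 4)))*6 = (14*(8*(-1)))*6 = (14*(-8))*6 = -112*6 = -672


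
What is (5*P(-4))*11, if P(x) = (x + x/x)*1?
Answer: -165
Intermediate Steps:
P(x) = 1 + x (P(x) = (x + 1)*1 = (1 + x)*1 = 1 + x)
(5*P(-4))*11 = (5*(1 - 4))*11 = (5*(-3))*11 = -15*11 = -165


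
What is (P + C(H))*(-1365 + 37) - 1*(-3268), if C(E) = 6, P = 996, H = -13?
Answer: -1327388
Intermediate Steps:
(P + C(H))*(-1365 + 37) - 1*(-3268) = (996 + 6)*(-1365 + 37) - 1*(-3268) = 1002*(-1328) + 3268 = -1330656 + 3268 = -1327388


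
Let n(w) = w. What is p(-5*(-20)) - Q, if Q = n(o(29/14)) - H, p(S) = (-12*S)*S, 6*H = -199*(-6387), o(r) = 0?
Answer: 183671/2 ≈ 91836.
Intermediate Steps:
H = 423671/2 (H = (-199*(-6387))/6 = (⅙)*1271013 = 423671/2 ≈ 2.1184e+5)
p(S) = -12*S²
Q = -423671/2 (Q = 0 - 1*423671/2 = 0 - 423671/2 = -423671/2 ≈ -2.1184e+5)
p(-5*(-20)) - Q = -12*(-5*(-20))² - 1*(-423671/2) = -12*100² + 423671/2 = -12*10000 + 423671/2 = -120000 + 423671/2 = 183671/2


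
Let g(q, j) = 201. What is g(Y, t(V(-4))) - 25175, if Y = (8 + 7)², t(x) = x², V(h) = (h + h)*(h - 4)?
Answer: -24974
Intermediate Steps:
V(h) = 2*h*(-4 + h) (V(h) = (2*h)*(-4 + h) = 2*h*(-4 + h))
Y = 225 (Y = 15² = 225)
g(Y, t(V(-4))) - 25175 = 201 - 25175 = -24974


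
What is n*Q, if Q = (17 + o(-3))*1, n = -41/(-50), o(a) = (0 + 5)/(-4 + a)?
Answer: 2337/175 ≈ 13.354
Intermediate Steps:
o(a) = 5/(-4 + a)
n = 41/50 (n = -41*(-1/50) = 41/50 ≈ 0.82000)
Q = 114/7 (Q = (17 + 5/(-4 - 3))*1 = (17 + 5/(-7))*1 = (17 + 5*(-1/7))*1 = (17 - 5/7)*1 = (114/7)*1 = 114/7 ≈ 16.286)
n*Q = (41/50)*(114/7) = 2337/175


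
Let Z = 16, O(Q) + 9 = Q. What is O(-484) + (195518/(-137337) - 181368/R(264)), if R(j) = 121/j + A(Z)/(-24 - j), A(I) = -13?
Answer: -7183504546163/19913865 ≈ -3.6073e+5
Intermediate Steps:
O(Q) = -9 + Q
R(j) = -13/(-24 - j) + 121/j (R(j) = 121/j - 13/(-24 - j) = -13/(-24 - j) + 121/j)
O(-484) + (195518/(-137337) - 181368/R(264)) = (-9 - 484) + (195518/(-137337) - 181368*132*(24 + 264)/(1452 + 67*264)) = -493 + (195518*(-1/137337) - 181368*38016/(1452 + 17688)) = -493 + (-195518/137337 - 181368/(2*(1/264)*(1/288)*19140)) = -493 + (-195518/137337 - 181368/145/288) = -493 + (-195518/137337 - 181368*288/145) = -493 + (-195518/137337 - 52233984/145) = -493 - 7173687010718/19913865 = -7183504546163/19913865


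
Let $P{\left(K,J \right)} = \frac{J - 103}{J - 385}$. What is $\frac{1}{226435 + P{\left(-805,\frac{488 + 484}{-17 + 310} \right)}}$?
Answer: $\frac{111833}{25322934562} \approx 4.4163 \cdot 10^{-6}$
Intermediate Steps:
$P{\left(K,J \right)} = \frac{-103 + J}{-385 + J}$
$\frac{1}{226435 + P{\left(-805,\frac{488 + 484}{-17 + 310} \right)}} = \frac{1}{226435 + \frac{-103 + \frac{488 + 484}{-17 + 310}}{-385 + \frac{488 + 484}{-17 + 310}}} = \frac{1}{226435 + \frac{-103 + \frac{972}{293}}{-385 + \frac{972}{293}}} = \frac{1}{226435 + \frac{1}{- \frac{111833}{293}} \left(- \frac{29207}{293}\right)} = \frac{1}{226435 - - \frac{29207}{111833}} = \frac{1}{226435 + \frac{29207}{111833}} = \frac{1}{\frac{25322934562}{111833}} = \frac{111833}{25322934562}$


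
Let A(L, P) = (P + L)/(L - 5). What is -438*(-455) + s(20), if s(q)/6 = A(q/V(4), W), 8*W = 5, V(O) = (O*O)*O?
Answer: 996444/5 ≈ 1.9929e+5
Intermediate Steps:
V(O) = O³ (V(O) = O²*O = O³)
W = 5/8 (W = (⅛)*5 = 5/8 ≈ 0.62500)
A(L, P) = (L + P)/(-5 + L)
s(q) = 6*(5/8 + q/64)/(-5 + q/64) (s(q) = 6*((q/(4³) + 5/8)/(-5 + q/(4³))) = 6*((q/64 + 5/8)/(-5 + q/64)) = 6*((5/8 + q/64)/(-5 + q/64)) = 6*(5/8 + q/64)/(-5 + q/64))
-438*(-455) + s(20) = -438*(-455) + 6*(40 + 20)/(-320 + 20) = 199290 + 6*60/(-300) = 199290 + 6*(-1/300)*60 = 199290 - 6/5 = 996444/5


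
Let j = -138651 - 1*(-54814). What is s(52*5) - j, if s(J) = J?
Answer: 84097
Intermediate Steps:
j = -83837 (j = -138651 + 54814 = -83837)
s(52*5) - j = 52*5 - 1*(-83837) = 260 + 83837 = 84097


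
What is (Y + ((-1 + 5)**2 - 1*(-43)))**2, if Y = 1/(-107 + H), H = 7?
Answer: 34798201/10000 ≈ 3479.8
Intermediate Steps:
Y = -1/100 (Y = 1/(-107 + 7) = 1/(-100) = -1/100 ≈ -0.010000)
(Y + ((-1 + 5)**2 - 1*(-43)))**2 = (-1/100 + ((-1 + 5)**2 - 1*(-43)))**2 = (-1/100 + (4**2 + 43))**2 = (-1/100 + (16 + 43))**2 = (-1/100 + 59)**2 = (5899/100)**2 = 34798201/10000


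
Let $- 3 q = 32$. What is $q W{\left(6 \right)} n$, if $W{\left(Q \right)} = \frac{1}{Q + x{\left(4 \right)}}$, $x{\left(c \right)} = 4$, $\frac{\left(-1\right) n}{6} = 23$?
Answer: $\frac{736}{5} \approx 147.2$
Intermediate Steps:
$n = -138$ ($n = \left(-6\right) 23 = -138$)
$q = - \frac{32}{3}$ ($q = \left(- \frac{1}{3}\right) 32 = - \frac{32}{3} \approx -10.667$)
$W{\left(Q \right)} = \frac{1}{4 + Q}$ ($W{\left(Q \right)} = \frac{1}{Q + 4} = \frac{1}{4 + Q}$)
$q W{\left(6 \right)} n = - \frac{32}{3 \left(4 + 6\right)} \left(-138\right) = - \frac{32}{3 \cdot 10} \left(-138\right) = \left(- \frac{32}{3}\right) \frac{1}{10} \left(-138\right) = \left(- \frac{16}{15}\right) \left(-138\right) = \frac{736}{5}$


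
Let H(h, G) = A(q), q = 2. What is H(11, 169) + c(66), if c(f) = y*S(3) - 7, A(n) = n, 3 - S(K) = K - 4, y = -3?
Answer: -17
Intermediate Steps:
S(K) = 7 - K (S(K) = 3 - (K - 4) = 3 - (-4 + K) = 3 + (4 - K) = 7 - K)
H(h, G) = 2
c(f) = -19 (c(f) = -3*(7 - 1*3) - 7 = -3*(7 - 3) - 7 = -3*4 - 7 = -12 - 7 = -19)
H(11, 169) + c(66) = 2 - 19 = -17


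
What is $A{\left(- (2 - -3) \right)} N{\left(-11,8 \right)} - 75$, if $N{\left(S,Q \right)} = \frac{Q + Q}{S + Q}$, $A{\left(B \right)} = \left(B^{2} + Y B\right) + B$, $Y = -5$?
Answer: $-315$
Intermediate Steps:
$A{\left(B \right)} = B^{2} - 4 B$ ($A{\left(B \right)} = \left(B^{2} - 5 B\right) + B = B^{2} - 4 B$)
$N{\left(S,Q \right)} = \frac{2 Q}{Q + S}$
$A{\left(- (2 - -3) \right)} N{\left(-11,8 \right)} - 75 = - (2 - -3) \left(-4 - \left(2 - -3\right)\right) 2 \cdot 8 \frac{1}{8 - 11} - 75 = - (2 + 3) \left(-4 - \left(2 + 3\right)\right) 2 \cdot 8 \frac{1}{-3} - 75 = \left(-1\right) 5 \left(-4 - 5\right) 2 \cdot 8 \left(- \frac{1}{3}\right) - 75 = - 5 \left(-4 - 5\right) \left(- \frac{16}{3}\right) - 75 = \left(-5\right) \left(-9\right) \left(- \frac{16}{3}\right) - 75 = 45 \left(- \frac{16}{3}\right) - 75 = -240 - 75 = -315$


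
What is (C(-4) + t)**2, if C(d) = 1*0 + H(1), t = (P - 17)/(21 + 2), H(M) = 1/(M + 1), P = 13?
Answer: 225/2116 ≈ 0.10633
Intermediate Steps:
H(M) = 1/(1 + M)
t = -4/23 (t = (13 - 17)/(21 + 2) = -4/23 ≈ -0.17391)
C(d) = 1/2 (C(d) = 1*0 + 1/(1 + 1) = 0 + 1/2 = 1/2)
(C(-4) + t)**2 = (1/2 - 4/23)**2 = (15/46)**2 = 225/2116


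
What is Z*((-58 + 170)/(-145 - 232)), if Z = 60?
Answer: -6720/377 ≈ -17.825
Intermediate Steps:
Z*((-58 + 170)/(-145 - 232)) = 60*((-58 + 170)/(-145 - 232)) = 60*(112/(-377)) = 60*(112*(-1/377)) = 60*(-112/377) = -6720/377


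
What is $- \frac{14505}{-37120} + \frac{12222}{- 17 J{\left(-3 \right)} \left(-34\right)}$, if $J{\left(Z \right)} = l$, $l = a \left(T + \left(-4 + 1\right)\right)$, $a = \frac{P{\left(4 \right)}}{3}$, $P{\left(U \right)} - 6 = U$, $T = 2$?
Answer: $- \frac{63860151}{10727680} \approx -5.9528$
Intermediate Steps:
$P{\left(U \right)} = 6 + U$
$a = \frac{10}{3}$ ($a = \frac{6 + 4}{3} = 10 \cdot \frac{1}{3} = \frac{10}{3} \approx 3.3333$)
$l = - \frac{10}{3}$ ($l = \frac{10 \left(2 + \left(-4 + 1\right)\right)}{3} = \frac{10 \left(2 - 3\right)}{3} = \frac{10}{3} \left(-1\right) = - \frac{10}{3} \approx -3.3333$)
$J{\left(Z \right)} = - \frac{10}{3}$
$- \frac{14505}{-37120} + \frac{12222}{- 17 J{\left(-3 \right)} \left(-34\right)} = - \frac{14505}{-37120} + \frac{12222}{\left(-17\right) \left(- \frac{10}{3}\right) \left(-34\right)} = \left(-14505\right) \left(- \frac{1}{37120}\right) + \frac{12222}{\frac{170}{3} \left(-34\right)} = \frac{2901}{7424} + \frac{12222}{- \frac{5780}{3}} = \frac{2901}{7424} + 12222 \left(- \frac{3}{5780}\right) = \frac{2901}{7424} - \frac{18333}{2890} = - \frac{63860151}{10727680}$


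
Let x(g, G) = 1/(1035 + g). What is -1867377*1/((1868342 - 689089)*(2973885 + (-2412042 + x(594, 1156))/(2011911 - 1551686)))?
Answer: -1399984721534925/2629188266478452683624 ≈ -5.3248e-7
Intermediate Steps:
-1867377*1/((1868342 - 689089)*(2973885 + (-2412042 + x(594, 1156))/(2011911 - 1551686))) = -1867377*1/((1868342 - 689089)*(2973885 + (-2412042 + 1/(1035 + 594))/(2011911 - 1551686))) = -1867377*1/(1179253*(2973885 + (-2412042 + 1/1629)/460225)) = -1867377*1/(1179253*(2973885 + (-2412042 + 1/1629)*(1/460225))) = -1867377*1/(1179253*(2973885 - 3929216417/1629*1/460225)) = -1867377*1/(1179253*(2973885 - 3929216417/749706525)) = -1867377/(1179253*(2229537059883208/749706525)) = -1867377/2629188266478452683624/749706525 = -1867377*749706525/2629188266478452683624 = -1399984721534925/2629188266478452683624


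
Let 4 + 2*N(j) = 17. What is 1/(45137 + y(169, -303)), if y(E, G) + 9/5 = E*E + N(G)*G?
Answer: 10/717267 ≈ 1.3942e-5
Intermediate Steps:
N(j) = 13/2 (N(j) = -2 + (½)*17 = -2 + 17/2 = 13/2)
y(E, G) = -9/5 + E² + 13*G/2 (y(E, G) = -9/5 + (E*E + 13*G/2) = -9/5 + (E² + 13*G/2) = -9/5 + E² + 13*G/2)
1/(45137 + y(169, -303)) = 1/(45137 + (-9/5 + 169² + (13/2)*(-303))) = 1/(45137 + (-9/5 + 28561 - 3939/2)) = 1/(45137 + 265897/10) = 1/(717267/10) = 10/717267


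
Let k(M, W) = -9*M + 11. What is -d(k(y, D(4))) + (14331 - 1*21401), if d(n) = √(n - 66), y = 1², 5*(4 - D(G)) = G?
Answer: -7070 - 8*I ≈ -7070.0 - 8.0*I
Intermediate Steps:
D(G) = 4 - G/5
y = 1
k(M, W) = 11 - 9*M
d(n) = √(-66 + n)
-d(k(y, D(4))) + (14331 - 1*21401) = -√(-66 + (11 - 9*1)) + (14331 - 1*21401) = -√(-66 + (11 - 9)) + (14331 - 21401) = -√(-66 + 2) - 7070 = -√(-64) - 7070 = -8*I - 7070 = -7070 - 8*I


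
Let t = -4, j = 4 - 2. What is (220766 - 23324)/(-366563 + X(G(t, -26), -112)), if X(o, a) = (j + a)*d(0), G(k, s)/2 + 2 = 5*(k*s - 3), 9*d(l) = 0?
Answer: -197442/366563 ≈ -0.53863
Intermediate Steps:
j = 2
d(l) = 0 (d(l) = (1/9)*0 = 0)
G(k, s) = -34 + 10*k*s (G(k, s) = -4 + 2*(5*(k*s - 3)) = -4 + 2*(5*(-3 + k*s)) = -4 + 2*(-15 + 5*k*s) = -4 + (-30 + 10*k*s) = -34 + 10*k*s)
X(o, a) = 0 (X(o, a) = (2 + a)*0 = 0)
(220766 - 23324)/(-366563 + X(G(t, -26), -112)) = (220766 - 23324)/(-366563 + 0) = 197442/(-366563) = 197442*(-1/366563) = -197442/366563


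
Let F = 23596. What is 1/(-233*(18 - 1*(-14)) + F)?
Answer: 1/16140 ≈ 6.1958e-5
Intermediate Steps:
1/(-233*(18 - 1*(-14)) + F) = 1/(-233*(18 - 1*(-14)) + 23596) = 1/(-233*(18 + 14) + 23596) = 1/(-233*32 + 23596) = 1/(-7456 + 23596) = 1/16140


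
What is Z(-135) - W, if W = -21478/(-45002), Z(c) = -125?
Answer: -2823364/22501 ≈ -125.48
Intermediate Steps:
W = 10739/22501 (W = -21478*(-1/45002) = 10739/22501 ≈ 0.47727)
Z(-135) - W = -125 - 1*10739/22501 = -125 - 10739/22501 = -2823364/22501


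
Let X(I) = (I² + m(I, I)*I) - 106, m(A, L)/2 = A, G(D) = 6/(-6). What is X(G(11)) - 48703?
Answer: -48806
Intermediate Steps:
G(D) = -1 (G(D) = 6*(-⅙) = -1)
m(A, L) = 2*A
X(I) = -106 + 3*I² (X(I) = (I² + (2*I)*I) - 106 = (I² + 2*I²) - 106 = 3*I² - 106 = -106 + 3*I²)
X(G(11)) - 48703 = (-106 + 3*(-1)²) - 48703 = (-106 + 3*1) - 48703 = (-106 + 3) - 48703 = -103 - 48703 = -48806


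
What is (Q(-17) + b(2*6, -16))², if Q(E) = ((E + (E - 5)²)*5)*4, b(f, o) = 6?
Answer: 87347716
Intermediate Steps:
Q(E) = 20*E + 20*(-5 + E)² (Q(E) = ((E + (-5 + E)²)*5)*4 = (5*E + 5*(-5 + E)²)*4 = 20*E + 20*(-5 + E)²)
(Q(-17) + b(2*6, -16))² = ((20*(-17) + 20*(-5 - 17)²) + 6)² = ((-340 + 20*(-22)²) + 6)² = ((-340 + 20*484) + 6)² = ((-340 + 9680) + 6)² = (9340 + 6)² = 9346² = 87347716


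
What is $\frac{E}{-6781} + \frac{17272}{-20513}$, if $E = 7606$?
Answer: $- \frac{273143310}{139098653} \approx -1.9637$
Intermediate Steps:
$\frac{E}{-6781} + \frac{17272}{-20513} = \frac{7606}{-6781} + \frac{17272}{-20513} = 7606 \left(- \frac{1}{6781}\right) + 17272 \left(- \frac{1}{20513}\right) = - \frac{7606}{6781} - \frac{17272}{20513} = - \frac{273143310}{139098653}$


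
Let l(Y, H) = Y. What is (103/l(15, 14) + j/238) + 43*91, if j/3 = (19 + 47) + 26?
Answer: 6999032/1785 ≈ 3921.0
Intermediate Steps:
j = 276 (j = 3*((19 + 47) + 26) = 3*(66 + 26) = 3*92 = 276)
(103/l(15, 14) + j/238) + 43*91 = (103/15 + 276/238) + 43*91 = (103*(1/15) + 276*(1/238)) + 3913 = (103/15 + 138/119) + 3913 = 14327/1785 + 3913 = 6999032/1785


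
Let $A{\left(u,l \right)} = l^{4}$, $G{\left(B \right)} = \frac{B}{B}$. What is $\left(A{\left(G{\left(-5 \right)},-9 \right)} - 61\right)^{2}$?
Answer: $42250000$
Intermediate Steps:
$G{\left(B \right)} = 1$
$\left(A{\left(G{\left(-5 \right)},-9 \right)} - 61\right)^{2} = \left(\left(-9\right)^{4} - 61\right)^{2} = \left(6561 - 61\right)^{2} = 6500^{2} = 42250000$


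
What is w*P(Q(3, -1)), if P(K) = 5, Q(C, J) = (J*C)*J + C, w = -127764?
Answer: -638820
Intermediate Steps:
Q(C, J) = C + C*J² (Q(C, J) = (C*J)*J + C = C*J² + C = C + C*J²)
w*P(Q(3, -1)) = -127764*5 = -638820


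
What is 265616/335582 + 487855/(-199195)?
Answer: -852353673/514201973 ≈ -1.6576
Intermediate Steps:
265616/335582 + 487855/(-199195) = 265616*(1/335582) + 487855*(-1/199195) = 10216/12907 - 97571/39839 = -852353673/514201973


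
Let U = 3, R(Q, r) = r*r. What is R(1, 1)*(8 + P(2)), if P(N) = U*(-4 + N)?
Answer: 2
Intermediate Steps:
R(Q, r) = r²
P(N) = -12 + 3*N (P(N) = 3*(-4 + N) = -12 + 3*N)
R(1, 1)*(8 + P(2)) = 1²*(8 + (-12 + 3*2)) = 1*(8 + (-12 + 6)) = 1*(8 - 6) = 1*2 = 2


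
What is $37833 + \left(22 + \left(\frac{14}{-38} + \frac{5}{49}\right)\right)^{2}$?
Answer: $\frac{33201583669}{866761} \approx 38305.0$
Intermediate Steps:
$37833 + \left(22 + \left(\frac{14}{-38} + \frac{5}{49}\right)\right)^{2} = 37833 + \left(22 + \left(14 \left(- \frac{1}{38}\right) + 5 \cdot \frac{1}{49}\right)\right)^{2} = 37833 + \left(22 + \left(- \frac{7}{19} + \frac{5}{49}\right)\right)^{2} = 37833 + \left(22 - \frac{248}{931}\right)^{2} = 37833 + \left(\frac{20234}{931}\right)^{2} = 37833 + \frac{409414756}{866761} = \frac{33201583669}{866761}$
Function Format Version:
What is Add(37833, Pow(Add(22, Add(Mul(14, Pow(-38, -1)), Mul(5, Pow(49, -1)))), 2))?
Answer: Rational(33201583669, 866761) ≈ 38305.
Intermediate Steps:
Add(37833, Pow(Add(22, Add(Mul(14, Pow(-38, -1)), Mul(5, Pow(49, -1)))), 2)) = Add(37833, Pow(Add(22, Add(Mul(14, Rational(-1, 38)), Mul(5, Rational(1, 49)))), 2)) = Add(37833, Pow(Add(22, Add(Rational(-7, 19), Rational(5, 49))), 2)) = Add(37833, Pow(Add(22, Rational(-248, 931)), 2)) = Add(37833, Pow(Rational(20234, 931), 2)) = Add(37833, Rational(409414756, 866761)) = Rational(33201583669, 866761)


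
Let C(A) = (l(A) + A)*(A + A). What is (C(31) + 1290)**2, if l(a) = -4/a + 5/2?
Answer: 11282881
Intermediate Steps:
l(a) = 5/2 - 4/a (l(a) = -4/a + 5*(1/2) = -4/a + 5/2 = 5/2 - 4/a)
C(A) = 2*A*(5/2 + A - 4/A) (C(A) = ((5/2 - 4/A) + A)*(A + A) = (5/2 + A - 4/A)*(2*A) = 2*A*(5/2 + A - 4/A))
(C(31) + 1290)**2 = ((-8 + 2*31**2 + 5*31) + 1290)**2 = ((-8 + 2*961 + 155) + 1290)**2 = ((-8 + 1922 + 155) + 1290)**2 = (2069 + 1290)**2 = 3359**2 = 11282881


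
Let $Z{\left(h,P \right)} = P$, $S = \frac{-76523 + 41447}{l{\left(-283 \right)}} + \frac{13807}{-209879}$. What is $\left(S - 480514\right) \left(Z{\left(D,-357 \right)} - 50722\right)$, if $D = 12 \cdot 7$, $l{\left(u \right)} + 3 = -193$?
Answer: $\frac{36045723081607542}{1469153} \approx 2.4535 \cdot 10^{10}$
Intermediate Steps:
$l{\left(u \right)} = -196$ ($l{\left(u \right)} = -3 - 193 = -196$)
$D = 84$
$S = \frac{1839752408}{10284071}$ ($S = \frac{-76523 + 41447}{-196} + \frac{13807}{-209879} = \left(-35076\right) \left(- \frac{1}{196}\right) + 13807 \left(- \frac{1}{209879}\right) = \frac{8769}{49} - \frac{13807}{209879} = \frac{1839752408}{10284071} \approx 178.89$)
$\left(S - 480514\right) \left(Z{\left(D,-357 \right)} - 50722\right) = \left(\frac{1839752408}{10284071} - 480514\right) \left(-357 - 50722\right) = \left(- \frac{4939800340086}{10284071}\right) \left(-51079\right) = \frac{36045723081607542}{1469153}$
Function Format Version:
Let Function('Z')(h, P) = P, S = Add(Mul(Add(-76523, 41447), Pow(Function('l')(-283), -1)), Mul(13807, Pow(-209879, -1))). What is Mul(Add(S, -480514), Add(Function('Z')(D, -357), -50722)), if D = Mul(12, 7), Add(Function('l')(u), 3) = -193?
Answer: Rational(36045723081607542, 1469153) ≈ 2.4535e+10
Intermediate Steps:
Function('l')(u) = -196 (Function('l')(u) = Add(-3, -193) = -196)
D = 84
S = Rational(1839752408, 10284071) (S = Add(Mul(Add(-76523, 41447), Pow(-196, -1)), Mul(13807, Pow(-209879, -1))) = Add(Mul(-35076, Rational(-1, 196)), Mul(13807, Rational(-1, 209879))) = Add(Rational(8769, 49), Rational(-13807, 209879)) = Rational(1839752408, 10284071) ≈ 178.89)
Mul(Add(S, -480514), Add(Function('Z')(D, -357), -50722)) = Mul(Add(Rational(1839752408, 10284071), -480514), Add(-357, -50722)) = Mul(Rational(-4939800340086, 10284071), -51079) = Rational(36045723081607542, 1469153)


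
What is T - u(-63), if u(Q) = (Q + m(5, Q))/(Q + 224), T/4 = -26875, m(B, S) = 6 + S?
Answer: -17307380/161 ≈ -1.0750e+5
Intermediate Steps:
T = -107500 (T = 4*(-26875) = -107500)
u(Q) = (6 + 2*Q)/(224 + Q) (u(Q) = (Q + (6 + Q))/(Q + 224) = (6 + 2*Q)/(224 + Q))
T - u(-63) = -107500 - 2*(3 - 63)/(224 - 63) = -107500 - 2*(-60)/161 = -107500 - 1*(-120/161) = -107500 + 120/161 = -17307380/161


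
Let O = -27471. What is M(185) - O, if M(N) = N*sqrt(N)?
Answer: 27471 + 185*sqrt(185) ≈ 29987.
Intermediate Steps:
M(N) = N**(3/2)
M(185) - O = 185**(3/2) - 1*(-27471) = 185*sqrt(185) + 27471 = 27471 + 185*sqrt(185)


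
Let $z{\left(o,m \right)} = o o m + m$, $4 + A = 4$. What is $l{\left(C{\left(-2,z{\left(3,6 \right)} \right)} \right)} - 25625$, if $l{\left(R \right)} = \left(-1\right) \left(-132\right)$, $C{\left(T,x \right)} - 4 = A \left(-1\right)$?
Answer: $-25493$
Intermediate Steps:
$A = 0$ ($A = -4 + 4 = 0$)
$z{\left(o,m \right)} = m + m o^{2}$ ($z{\left(o,m \right)} = o^{2} m + m = m o^{2} + m = m + m o^{2}$)
$C{\left(T,x \right)} = 4$ ($C{\left(T,x \right)} = 4 + 0 \left(-1\right) = 4 + 0 = 4$)
$l{\left(R \right)} = 132$
$l{\left(C{\left(-2,z{\left(3,6 \right)} \right)} \right)} - 25625 = 132 - 25625 = -25493$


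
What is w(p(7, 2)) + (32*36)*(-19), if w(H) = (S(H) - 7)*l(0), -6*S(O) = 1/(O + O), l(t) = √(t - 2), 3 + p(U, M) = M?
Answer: -21888 - 83*I*√2/12 ≈ -21888.0 - 9.7816*I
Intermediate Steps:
p(U, M) = -3 + M
l(t) = √(-2 + t)
S(O) = -1/(12*O) (S(O) = -1/(6*(O + O)) = -1/(2*O)/6 = -1/(12*O))
w(H) = I*√2*(-7 - 1/(12*H)) (w(H) = (-1/(12*H) - 7)*√(-2 + 0) = (-7 - 1/(12*H))*√(-2) = (-7 - 1/(12*H))*(I*√2) = I*√2*(-7 - 1/(12*H)))
w(p(7, 2)) + (32*36)*(-19) = I*√2*(-1 - 84*(-3 + 2))/(12*(-3 + 2)) + (32*36)*(-19) = (1/12)*I*√2*(-1 - 84*(-1))/(-1) + 1152*(-19) = (1/12)*I*√2*(-1)*(-1 + 84) - 21888 = (1/12)*I*√2*(-1)*83 - 21888 = -83*I*√2/12 - 21888 = -21888 - 83*I*√2/12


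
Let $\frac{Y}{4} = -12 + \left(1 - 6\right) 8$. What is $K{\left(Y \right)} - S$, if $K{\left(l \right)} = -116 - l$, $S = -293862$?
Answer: $293954$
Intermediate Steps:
$Y = -208$ ($Y = 4 \left(-12 + \left(1 - 6\right) 8\right) = 4 \left(-12 - 40\right) = 4 \left(-52\right) = -208$)
$K{\left(Y \right)} - S = \left(-116 - -208\right) - -293862 = \left(-116 + 208\right) + 293862 = 92 + 293862 = 293954$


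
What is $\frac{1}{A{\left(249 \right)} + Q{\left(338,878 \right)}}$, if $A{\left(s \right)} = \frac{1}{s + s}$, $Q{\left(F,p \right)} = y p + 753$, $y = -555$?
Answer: $- \frac{498}{242295425} \approx -2.0553 \cdot 10^{-6}$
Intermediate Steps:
$Q{\left(F,p \right)} = 753 - 555 p$ ($Q{\left(F,p \right)} = - 555 p + 753 = 753 - 555 p$)
$A{\left(s \right)} = \frac{1}{2 s}$
$\frac{1}{A{\left(249 \right)} + Q{\left(338,878 \right)}} = \frac{1}{\frac{1}{2 \cdot 249} + \left(753 - 487290\right)} = \frac{1}{\frac{1}{2} \cdot \frac{1}{249} + \left(753 - 487290\right)} = \frac{1}{\frac{1}{498} - 486537} = \frac{1}{- \frac{242295425}{498}} = - \frac{498}{242295425}$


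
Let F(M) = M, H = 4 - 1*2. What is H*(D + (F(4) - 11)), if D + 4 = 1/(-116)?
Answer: -1277/58 ≈ -22.017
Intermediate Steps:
H = 2 (H = 4 - 2 = 2)
D = -465/116 (D = -4 + 1/(-116) = -4 - 1/116 = -465/116 ≈ -4.0086)
H*(D + (F(4) - 11)) = 2*(-465/116 + (4 - 11)) = 2*(-465/116 - 7) = 2*(-1277/116) = -1277/58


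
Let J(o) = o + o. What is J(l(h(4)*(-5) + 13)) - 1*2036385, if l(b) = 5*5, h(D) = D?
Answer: -2036335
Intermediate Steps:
l(b) = 25
J(o) = 2*o
J(l(h(4)*(-5) + 13)) - 1*2036385 = 2*25 - 1*2036385 = 50 - 2036385 = -2036335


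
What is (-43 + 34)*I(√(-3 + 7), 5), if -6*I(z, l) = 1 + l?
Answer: 9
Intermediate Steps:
I(z, l) = -⅙ - l/6 (I(z, l) = -(1 + l)/6 = -⅙ - l/6)
(-43 + 34)*I(√(-3 + 7), 5) = (-43 + 34)*(-⅙ - ⅙*5) = -9*(-⅙ - ⅚) = -9*(-1) = 9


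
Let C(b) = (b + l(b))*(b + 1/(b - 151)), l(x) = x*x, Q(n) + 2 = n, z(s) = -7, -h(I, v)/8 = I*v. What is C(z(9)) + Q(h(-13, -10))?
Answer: -105565/79 ≈ -1336.3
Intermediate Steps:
h(I, v) = -8*I*v
Q(n) = -2 + n
l(x) = x²
C(b) = (b + b²)*(b + 1/(-151 + b)) (C(b) = (b + b²)*(b + 1/(b - 151)) = (b + b²)*(b + 1/(-151 + b)))
C(z(9)) + Q(h(-13, -10)) = -7*(1 + (-7)³ - 150*(-7) - 150*(-7)²)/(-151 - 7) + (-2 - 8*(-13)*(-10)) = -7*(1 - 343 + 1050 - 150*49)/(-158) + (-2 - 1040) = -7*(-1/158)*(1 - 343 + 1050 - 7350) - 1042 = -7*(-1/158)*(-6642) - 1042 = -23247/79 - 1042 = -105565/79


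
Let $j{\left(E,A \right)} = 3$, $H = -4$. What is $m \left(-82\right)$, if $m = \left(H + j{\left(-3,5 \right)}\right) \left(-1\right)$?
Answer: $-82$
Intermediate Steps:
$m = 1$ ($m = \left(-4 + 3\right) \left(-1\right) = \left(-1\right) \left(-1\right) = 1$)
$m \left(-82\right) = 1 \left(-82\right) = -82$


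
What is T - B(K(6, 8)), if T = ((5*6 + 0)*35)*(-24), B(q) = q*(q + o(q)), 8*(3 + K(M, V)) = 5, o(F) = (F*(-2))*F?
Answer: -6459503/256 ≈ -25232.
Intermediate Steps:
o(F) = -2*F² (o(F) = (-2*F)*F = -2*F²)
K(M, V) = -19/8 (K(M, V) = -3 + (⅛)*5 = -3 + 5/8 = -19/8)
B(q) = q*(q - 2*q²)
T = -25200 (T = ((30 + 0)*35)*(-24) = (30*35)*(-24) = 1050*(-24) = -25200)
T - B(K(6, 8)) = -25200 - (-19/8)²*(1 - 2*(-19/8)) = -25200 - 361*(1 + 19/4)/64 = -25200 - 361*23/(64*4) = -25200 - 1*8303/256 = -25200 - 8303/256 = -6459503/256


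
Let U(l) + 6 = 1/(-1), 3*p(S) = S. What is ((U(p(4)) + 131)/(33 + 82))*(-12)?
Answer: -1488/115 ≈ -12.939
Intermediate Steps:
p(S) = S/3
U(l) = -7 (U(l) = -6 + 1/(-1) = -6 - 1 = -7)
((U(p(4)) + 131)/(33 + 82))*(-12) = ((-7 + 131)/(33 + 82))*(-12) = (124/115)*(-12) = -1488/115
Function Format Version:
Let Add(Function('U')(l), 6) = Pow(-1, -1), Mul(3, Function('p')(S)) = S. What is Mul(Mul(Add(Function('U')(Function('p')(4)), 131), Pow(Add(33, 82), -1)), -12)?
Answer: Rational(-1488, 115) ≈ -12.939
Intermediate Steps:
Function('p')(S) = Mul(Rational(1, 3), S)
Function('U')(l) = -7 (Function('U')(l) = Add(-6, Pow(-1, -1)) = Add(-6, -1) = -7)
Mul(Mul(Add(Function('U')(Function('p')(4)), 131), Pow(Add(33, 82), -1)), -12) = Mul(Mul(Add(-7, 131), Pow(Add(33, 82), -1)), -12) = Mul(Mul(124, Pow(115, -1)), -12) = Mul(Mul(124, Rational(1, 115)), -12) = Mul(Rational(124, 115), -12) = Rational(-1488, 115)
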